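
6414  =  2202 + 4212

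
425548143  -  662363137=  - 236814994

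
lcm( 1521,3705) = 144495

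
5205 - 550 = 4655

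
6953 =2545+4408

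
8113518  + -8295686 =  - 182168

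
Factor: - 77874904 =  - 2^3*67^1*145289^1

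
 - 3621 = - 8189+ 4568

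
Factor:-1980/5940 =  - 1/3= -3^ (-1) 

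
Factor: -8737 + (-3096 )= - 11833 = - 11833^1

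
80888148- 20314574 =60573574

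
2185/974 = 2 +237/974 = 2.24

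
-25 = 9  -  34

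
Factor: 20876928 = 2^7*3^1 * 54367^1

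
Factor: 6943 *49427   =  7^1*23^1* 53^1*131^1 *307^1  =  343171661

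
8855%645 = 470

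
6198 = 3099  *2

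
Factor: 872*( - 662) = -2^4*109^1*331^1 = - 577264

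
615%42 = 27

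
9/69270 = 3/23090= 0.00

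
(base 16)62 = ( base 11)8a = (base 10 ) 98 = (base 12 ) 82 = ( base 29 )3B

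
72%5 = 2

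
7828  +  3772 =11600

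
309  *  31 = 9579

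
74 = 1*74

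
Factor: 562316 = 2^2 * 257^1*547^1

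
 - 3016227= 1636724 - 4652951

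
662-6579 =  - 5917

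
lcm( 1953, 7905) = 166005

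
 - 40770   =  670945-711715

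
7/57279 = 7/57279 = 0.00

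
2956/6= 1478/3 = 492.67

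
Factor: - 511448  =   - 2^3*7^1*9133^1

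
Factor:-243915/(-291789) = 805/963  =  3^ (-2 )*5^1*7^1*23^1* 107^( - 1 ) 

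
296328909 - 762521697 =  - 466192788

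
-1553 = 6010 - 7563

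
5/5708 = 5/5708= 0.00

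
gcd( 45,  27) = 9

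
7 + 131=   138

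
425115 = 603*705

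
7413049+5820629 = 13233678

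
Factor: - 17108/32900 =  - 5^(-2)*13^1 = - 13/25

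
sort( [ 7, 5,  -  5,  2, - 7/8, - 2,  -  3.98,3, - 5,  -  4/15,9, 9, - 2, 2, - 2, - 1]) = [  -  5, - 5, - 3.98, - 2, - 2, - 2, - 1, - 7/8,-4/15, 2, 2, 3, 5, 7, 9, 9]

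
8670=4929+3741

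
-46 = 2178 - 2224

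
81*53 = 4293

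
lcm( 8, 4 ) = 8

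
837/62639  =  837/62639 = 0.01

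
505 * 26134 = 13197670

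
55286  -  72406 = - 17120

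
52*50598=2631096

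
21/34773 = 7/11591 = 0.00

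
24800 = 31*800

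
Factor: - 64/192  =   - 3^(  -  1) = -1/3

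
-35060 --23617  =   - 11443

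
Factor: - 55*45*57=- 3^3 * 5^2*11^1*19^1 = - 141075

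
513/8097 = 171/2699 = 0.06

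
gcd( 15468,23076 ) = 12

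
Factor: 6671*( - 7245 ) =  -  3^2*5^1*7^2*23^1*953^1 = - 48331395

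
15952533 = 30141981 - 14189448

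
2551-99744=-97193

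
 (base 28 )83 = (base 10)227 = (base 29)7O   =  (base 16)e3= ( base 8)343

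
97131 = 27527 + 69604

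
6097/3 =6097/3 =2032.33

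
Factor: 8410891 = 223^1 *37717^1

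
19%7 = 5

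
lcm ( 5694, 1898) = 5694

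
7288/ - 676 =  - 11+37/169 = - 10.78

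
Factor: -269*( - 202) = 54338 = 2^1*101^1*269^1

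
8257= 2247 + 6010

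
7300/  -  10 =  - 730+0/1 = - 730.00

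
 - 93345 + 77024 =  - 16321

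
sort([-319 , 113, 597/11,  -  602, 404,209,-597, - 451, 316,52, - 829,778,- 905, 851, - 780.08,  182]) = [ - 905, - 829,-780.08,-602,  -  597,-451,- 319,52,597/11, 113,182, 209, 316,  404, 778, 851 ] 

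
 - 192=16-208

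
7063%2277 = 232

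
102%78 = 24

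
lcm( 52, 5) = 260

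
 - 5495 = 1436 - 6931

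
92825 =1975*47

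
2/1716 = 1/858 = 0.00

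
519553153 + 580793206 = 1100346359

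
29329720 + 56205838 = 85535558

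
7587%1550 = 1387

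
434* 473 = 205282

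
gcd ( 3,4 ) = 1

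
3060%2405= 655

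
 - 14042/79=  - 178 + 20/79  =  - 177.75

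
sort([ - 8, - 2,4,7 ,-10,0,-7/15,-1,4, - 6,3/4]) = [ - 10  , - 8,-6, - 2, - 1,-7/15, 0, 3/4,4, 4,7 ]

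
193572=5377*36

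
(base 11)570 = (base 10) 682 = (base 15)307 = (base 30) MM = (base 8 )1252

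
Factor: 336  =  2^4*3^1*7^1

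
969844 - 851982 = 117862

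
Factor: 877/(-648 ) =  - 2^ ( - 3)*3^( -4)*877^1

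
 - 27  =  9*( - 3)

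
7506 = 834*9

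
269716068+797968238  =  1067684306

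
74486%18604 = 70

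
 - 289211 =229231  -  518442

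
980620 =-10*(-98062)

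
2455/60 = 40 + 11/12 = 40.92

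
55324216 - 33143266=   22180950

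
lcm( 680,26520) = 26520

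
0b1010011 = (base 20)43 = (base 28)2R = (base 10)83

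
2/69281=2/69281  =  0.00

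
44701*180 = 8046180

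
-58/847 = -58/847  =  - 0.07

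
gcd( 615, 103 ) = 1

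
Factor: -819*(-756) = 619164 = 2^2*3^5*7^2*13^1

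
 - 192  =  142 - 334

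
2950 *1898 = 5599100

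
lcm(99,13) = 1287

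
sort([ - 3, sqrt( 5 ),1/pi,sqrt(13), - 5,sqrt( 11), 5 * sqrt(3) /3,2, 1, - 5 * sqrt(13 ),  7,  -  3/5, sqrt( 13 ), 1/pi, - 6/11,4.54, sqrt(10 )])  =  [ - 5*sqrt(13 ), - 5, - 3, - 3/5, - 6/11,1/pi , 1/pi, 1,2,sqrt( 5 ), 5 * sqrt(3) /3,sqrt (10 ),sqrt(11),sqrt(13 ),sqrt(13 ), 4.54,7]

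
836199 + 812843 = 1649042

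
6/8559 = 2/2853 = 0.00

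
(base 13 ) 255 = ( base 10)408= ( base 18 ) 14c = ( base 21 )j9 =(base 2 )110011000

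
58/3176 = 29/1588 = 0.02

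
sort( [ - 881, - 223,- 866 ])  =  [ - 881,-866, - 223]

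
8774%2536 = 1166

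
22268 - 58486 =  -36218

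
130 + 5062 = 5192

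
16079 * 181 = 2910299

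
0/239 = 0=0.00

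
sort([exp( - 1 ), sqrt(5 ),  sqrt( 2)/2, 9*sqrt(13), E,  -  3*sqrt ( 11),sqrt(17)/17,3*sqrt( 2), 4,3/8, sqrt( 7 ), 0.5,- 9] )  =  [ - 3*sqrt (11 ) ,-9, sqrt (17) /17, exp( - 1),3/8,  0.5,sqrt(2 ) /2,sqrt(5),sqrt( 7),E,4, 3*sqrt( 2), 9 * sqrt ( 13) ]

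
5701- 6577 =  - 876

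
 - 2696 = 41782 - 44478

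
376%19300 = 376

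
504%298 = 206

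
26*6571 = 170846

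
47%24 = 23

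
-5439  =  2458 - 7897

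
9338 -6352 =2986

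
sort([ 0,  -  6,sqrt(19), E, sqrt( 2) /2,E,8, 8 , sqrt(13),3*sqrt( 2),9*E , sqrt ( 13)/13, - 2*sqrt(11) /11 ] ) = [  -  6,-2*sqrt( 11)/11, 0,sqrt( 13) /13,sqrt ( 2) /2, E,E , sqrt( 13 ) , 3 * sqrt( 2), sqrt( 19),8, 8,9*E ] 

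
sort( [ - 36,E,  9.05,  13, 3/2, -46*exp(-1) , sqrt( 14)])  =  [ - 36,-46*exp(-1), 3/2,E,sqrt( 14),9.05,13]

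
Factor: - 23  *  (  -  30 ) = 690 = 2^1*3^1*5^1*23^1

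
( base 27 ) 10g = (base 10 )745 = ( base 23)199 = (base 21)1EA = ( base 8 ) 1351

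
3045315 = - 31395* ( - 97)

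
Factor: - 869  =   - 11^1*79^1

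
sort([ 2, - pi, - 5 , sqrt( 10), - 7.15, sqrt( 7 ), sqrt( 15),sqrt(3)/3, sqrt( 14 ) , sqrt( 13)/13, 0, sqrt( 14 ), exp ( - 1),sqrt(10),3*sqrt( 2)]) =[ - 7.15, - 5,-pi,  0 , sqrt(13)/13, exp(-1), sqrt( 3)/3, 2, sqrt(7), sqrt(10),  sqrt( 10),sqrt(14), sqrt(14), sqrt( 15),3*sqrt( 2) ]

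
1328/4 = 332 = 332.00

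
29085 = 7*4155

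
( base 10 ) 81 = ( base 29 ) 2N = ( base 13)63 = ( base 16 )51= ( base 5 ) 311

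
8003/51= 156 + 47/51= 156.92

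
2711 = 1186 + 1525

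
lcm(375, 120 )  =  3000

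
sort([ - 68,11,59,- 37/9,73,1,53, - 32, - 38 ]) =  [ - 68,  -  38, - 32, - 37/9,1, 11,53,59,73]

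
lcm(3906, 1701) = 105462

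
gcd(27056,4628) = 356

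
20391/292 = 20391/292= 69.83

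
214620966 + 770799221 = 985420187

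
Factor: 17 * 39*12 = 2^2*3^2*13^1*17^1 = 7956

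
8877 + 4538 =13415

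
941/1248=941/1248   =  0.75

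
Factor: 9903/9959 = 3^1*23^(-1 )*433^( - 1)*3301^1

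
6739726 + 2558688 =9298414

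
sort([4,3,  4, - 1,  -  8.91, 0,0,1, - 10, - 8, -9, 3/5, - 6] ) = [ - 10, - 9, - 8.91, - 8, - 6,-1, 0 , 0, 3/5, 1, 3, 4,  4]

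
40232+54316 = 94548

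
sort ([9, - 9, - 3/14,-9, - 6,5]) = [ - 9, - 9, - 6, - 3/14,5,9]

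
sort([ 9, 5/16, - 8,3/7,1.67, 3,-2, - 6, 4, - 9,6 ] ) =[ - 9, - 8,  -  6, - 2,5/16 , 3/7,1.67, 3,4,  6,9 ]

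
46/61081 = 46/61081 = 0.00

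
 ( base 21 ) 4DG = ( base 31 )247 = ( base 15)91D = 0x805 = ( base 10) 2053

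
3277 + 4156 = 7433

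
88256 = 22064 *4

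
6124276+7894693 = 14018969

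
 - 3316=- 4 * 829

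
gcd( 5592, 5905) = 1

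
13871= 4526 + 9345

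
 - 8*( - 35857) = 286856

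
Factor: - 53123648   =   - 2^6*251^1*3307^1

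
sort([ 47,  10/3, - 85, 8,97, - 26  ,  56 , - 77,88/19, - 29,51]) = [ - 85, - 77, - 29, - 26 , 10/3 , 88/19, 8 , 47,51, 56,97]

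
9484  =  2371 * 4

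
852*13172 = 11222544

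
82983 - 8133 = 74850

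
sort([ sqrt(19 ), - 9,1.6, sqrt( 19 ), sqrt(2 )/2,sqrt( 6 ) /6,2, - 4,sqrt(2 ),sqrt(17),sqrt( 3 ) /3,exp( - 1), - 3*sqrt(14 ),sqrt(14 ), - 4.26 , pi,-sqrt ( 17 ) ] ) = [ -3*sqrt(14 ), -9, - 4.26, - sqrt(17 ),-4,  exp(-1), sqrt( 6 )/6 , sqrt (3)/3,sqrt( 2 )/2,sqrt( 2),1.6,2,pi,sqrt(14 ),sqrt(17 ),sqrt( 19 ),sqrt(19) ]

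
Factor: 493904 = 2^4*30869^1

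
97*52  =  5044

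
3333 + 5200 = 8533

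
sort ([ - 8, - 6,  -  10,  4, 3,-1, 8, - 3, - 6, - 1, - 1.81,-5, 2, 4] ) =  [ - 10, - 8,-6 , - 6, - 5, - 3, - 1.81, - 1, - 1, 2,  3,  4,  4,8]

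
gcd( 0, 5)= 5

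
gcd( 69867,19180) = 7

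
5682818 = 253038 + 5429780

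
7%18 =7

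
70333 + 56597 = 126930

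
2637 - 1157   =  1480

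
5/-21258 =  - 5/21258 = - 0.00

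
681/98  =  6+93/98 = 6.95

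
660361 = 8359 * 79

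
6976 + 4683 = 11659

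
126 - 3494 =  - 3368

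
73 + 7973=8046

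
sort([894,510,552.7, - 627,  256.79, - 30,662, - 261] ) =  [ - 627,-261,-30,256.79, 510,552.7, 662,894] 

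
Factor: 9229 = 11^1 * 839^1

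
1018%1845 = 1018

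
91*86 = 7826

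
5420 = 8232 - 2812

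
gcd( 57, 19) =19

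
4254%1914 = 426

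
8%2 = 0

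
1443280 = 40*36082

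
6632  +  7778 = 14410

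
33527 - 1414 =32113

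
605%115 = 30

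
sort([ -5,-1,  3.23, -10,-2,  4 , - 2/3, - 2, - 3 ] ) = [ - 10, - 5 ,-3,  -  2, - 2, - 1, - 2/3, 3.23,4 ] 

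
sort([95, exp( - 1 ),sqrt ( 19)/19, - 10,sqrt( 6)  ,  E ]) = [ - 10,sqrt( 19 ) /19,exp( - 1),sqrt( 6),E, 95 ] 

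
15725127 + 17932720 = 33657847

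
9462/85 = 111+27/85 = 111.32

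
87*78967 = 6870129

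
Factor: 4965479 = 17^1*19^1*15373^1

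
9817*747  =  7333299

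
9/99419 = 9/99419= 0.00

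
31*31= 961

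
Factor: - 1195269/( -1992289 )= 3^1*13^ (-1 )*331^(-1) *463^(- 1 )*398423^1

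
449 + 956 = 1405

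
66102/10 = 33051/5 = 6610.20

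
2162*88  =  190256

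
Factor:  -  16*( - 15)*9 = 2160 = 2^4*3^3*5^1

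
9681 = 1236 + 8445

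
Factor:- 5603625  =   - 3^2* 5^3*17^1* 293^1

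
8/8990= 4/4495=0.00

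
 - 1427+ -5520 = - 6947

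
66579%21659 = 1602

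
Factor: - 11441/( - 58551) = 17/87 = 3^(-1 )*17^1*29^ (  -  1)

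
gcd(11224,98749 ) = 1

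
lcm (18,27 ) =54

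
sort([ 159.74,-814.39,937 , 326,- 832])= [-832,-814.39, 159.74, 326,  937]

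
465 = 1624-1159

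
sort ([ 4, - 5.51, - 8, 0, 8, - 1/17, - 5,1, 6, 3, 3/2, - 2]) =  [ - 8, - 5.51,  -  5, - 2, - 1/17, 0,1, 3/2 , 3, 4, 6 , 8]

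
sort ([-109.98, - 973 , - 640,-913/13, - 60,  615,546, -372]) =[-973,  -  640 ,  -  372, - 109.98,-913/13,- 60, 546,615]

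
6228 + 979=7207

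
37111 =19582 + 17529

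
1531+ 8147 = 9678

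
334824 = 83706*4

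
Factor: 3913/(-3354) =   -  2^(-1 ) * 3^( - 1 ) * 7^1= -7/6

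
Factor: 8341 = 19^1  *439^1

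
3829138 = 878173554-874344416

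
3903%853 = 491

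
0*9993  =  0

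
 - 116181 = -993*117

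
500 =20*25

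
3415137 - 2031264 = 1383873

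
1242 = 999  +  243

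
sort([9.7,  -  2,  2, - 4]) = [ - 4,-2, 2,  9.7]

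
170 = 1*170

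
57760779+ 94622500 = 152383279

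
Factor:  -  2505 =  - 3^1*5^1*167^1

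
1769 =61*29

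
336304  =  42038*8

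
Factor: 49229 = 19^1*2591^1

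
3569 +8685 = 12254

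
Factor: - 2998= - 2^1 * 1499^1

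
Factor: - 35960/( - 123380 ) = 2^1 * 29^1 * 199^( - 1) = 58/199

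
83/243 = 83/243 = 0.34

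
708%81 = 60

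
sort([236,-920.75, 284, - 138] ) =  [  -  920.75, - 138, 236,284] 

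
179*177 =31683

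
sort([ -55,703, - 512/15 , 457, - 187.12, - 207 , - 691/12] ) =[-207, - 187.12, - 691/12, - 55 ,-512/15, 457, 703] 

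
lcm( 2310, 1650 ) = 11550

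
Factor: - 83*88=  -  2^3*11^1*83^1=- 7304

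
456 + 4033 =4489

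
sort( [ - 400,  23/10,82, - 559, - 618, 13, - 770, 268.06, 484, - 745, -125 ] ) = [  -  770,  -  745,- 618, - 559, - 400, - 125,23/10,13, 82,268.06,484] 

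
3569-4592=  - 1023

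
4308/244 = 17 + 40/61 = 17.66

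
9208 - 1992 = 7216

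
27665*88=2434520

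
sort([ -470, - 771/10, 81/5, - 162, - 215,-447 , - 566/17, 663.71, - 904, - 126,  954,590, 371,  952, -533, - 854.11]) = [ - 904, - 854.11, - 533, - 470, - 447,-215, - 162, - 126,-771/10,- 566/17, 81/5, 371,590,  663.71, 952, 954 ] 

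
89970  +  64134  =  154104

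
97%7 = 6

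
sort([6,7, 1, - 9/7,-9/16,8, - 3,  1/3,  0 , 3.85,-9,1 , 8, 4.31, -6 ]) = [  -  9,- 6, - 3,  -  9/7, -9/16,  0, 1/3,1,1,3.85, 4.31 , 6, 7,8, 8] 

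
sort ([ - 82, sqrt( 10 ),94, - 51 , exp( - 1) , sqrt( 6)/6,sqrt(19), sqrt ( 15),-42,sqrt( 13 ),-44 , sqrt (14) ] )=[ - 82, - 51, - 44  ,- 42,exp ( - 1),sqrt( 6)/6,sqrt (10), sqrt(13), sqrt( 14),  sqrt (15 ),  sqrt (19), 94]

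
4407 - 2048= 2359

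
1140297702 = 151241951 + 989055751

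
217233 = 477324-260091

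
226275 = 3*75425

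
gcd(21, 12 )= 3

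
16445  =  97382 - 80937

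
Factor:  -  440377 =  - 7^1*53^1*1187^1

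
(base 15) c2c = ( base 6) 20410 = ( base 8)5266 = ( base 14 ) ddc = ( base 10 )2742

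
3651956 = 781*4676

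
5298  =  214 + 5084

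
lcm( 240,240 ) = 240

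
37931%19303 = 18628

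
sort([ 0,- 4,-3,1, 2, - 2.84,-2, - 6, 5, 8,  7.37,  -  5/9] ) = [  -  6,-4,  -  3 , - 2.84 , -2,-5/9,0,1 , 2,5,7.37,8] 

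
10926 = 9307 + 1619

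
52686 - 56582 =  - 3896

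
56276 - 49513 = 6763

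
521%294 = 227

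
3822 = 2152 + 1670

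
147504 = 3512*42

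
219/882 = 73/294 = 0.25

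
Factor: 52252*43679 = 2^2*31^1*1409^1*13063^1 = 2282315108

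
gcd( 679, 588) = 7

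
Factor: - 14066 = -2^1  *  13^1*541^1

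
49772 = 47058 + 2714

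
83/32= 83/32 = 2.59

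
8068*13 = 104884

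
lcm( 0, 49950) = 0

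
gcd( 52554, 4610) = 922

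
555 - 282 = 273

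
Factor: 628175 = 5^2*25127^1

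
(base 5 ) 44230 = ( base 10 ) 3065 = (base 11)2337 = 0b101111111001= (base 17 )AA5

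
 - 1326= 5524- 6850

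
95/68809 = 95/68809 = 0.00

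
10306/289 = 35 + 191/289 = 35.66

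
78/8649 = 26/2883 = 0.01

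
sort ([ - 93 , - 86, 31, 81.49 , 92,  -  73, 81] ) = [ - 93, - 86, - 73,31,81, 81.49,92] 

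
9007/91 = 9007/91 = 98.98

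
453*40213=18216489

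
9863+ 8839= 18702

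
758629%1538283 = 758629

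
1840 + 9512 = 11352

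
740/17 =43 + 9/17 = 43.53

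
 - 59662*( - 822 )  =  49042164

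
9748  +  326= 10074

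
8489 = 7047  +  1442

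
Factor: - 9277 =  -9277^1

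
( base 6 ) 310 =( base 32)3i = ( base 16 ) 72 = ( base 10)114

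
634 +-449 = 185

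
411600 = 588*700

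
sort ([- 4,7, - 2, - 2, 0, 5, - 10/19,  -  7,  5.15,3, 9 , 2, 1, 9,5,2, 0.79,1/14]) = [ -7, - 4, - 2, - 2,-10/19,  0,1/14,  0.79  ,  1, 2 , 2, 3, 5,  5 , 5.15, 7,9 , 9]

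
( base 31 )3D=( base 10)106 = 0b1101010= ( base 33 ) 37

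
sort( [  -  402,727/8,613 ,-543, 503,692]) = [ - 543, - 402,  727/8, 503, 613, 692 ] 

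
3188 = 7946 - 4758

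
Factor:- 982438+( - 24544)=  -  2^1*499^1*1009^1  =  - 1006982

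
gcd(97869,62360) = 1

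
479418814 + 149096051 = 628514865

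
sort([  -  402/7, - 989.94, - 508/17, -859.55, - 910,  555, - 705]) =[ - 989.94, - 910, - 859.55, - 705,-402/7,-508/17,555 ] 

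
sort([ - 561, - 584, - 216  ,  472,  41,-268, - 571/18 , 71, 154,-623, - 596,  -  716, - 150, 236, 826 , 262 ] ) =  [ - 716, - 623, - 596, - 584, - 561,-268, - 216 , - 150 , - 571/18 , 41, 71, 154, 236, 262, 472,826 ]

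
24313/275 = 88 + 113/275 = 88.41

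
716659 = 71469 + 645190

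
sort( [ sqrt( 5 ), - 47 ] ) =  [ - 47, sqrt( 5)]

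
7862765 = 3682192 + 4180573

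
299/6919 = 299/6919 = 0.04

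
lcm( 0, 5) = 0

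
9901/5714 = 1 + 4187/5714= 1.73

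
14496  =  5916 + 8580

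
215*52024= 11185160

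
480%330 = 150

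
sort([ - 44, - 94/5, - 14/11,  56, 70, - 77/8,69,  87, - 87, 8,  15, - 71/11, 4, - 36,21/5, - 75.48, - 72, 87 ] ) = [-87, - 75.48, - 72, - 44, - 36, - 94/5 , - 77/8, - 71/11, - 14/11,4, 21/5, 8,15, 56,69, 70, 87, 87]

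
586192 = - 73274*( -8 ) 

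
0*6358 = 0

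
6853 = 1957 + 4896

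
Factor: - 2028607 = -7^1*179^1*1619^1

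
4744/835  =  4744/835 = 5.68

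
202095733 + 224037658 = 426133391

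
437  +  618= 1055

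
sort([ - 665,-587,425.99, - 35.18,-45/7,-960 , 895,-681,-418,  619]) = [ - 960,-681, - 665, - 587, - 418,-35.18,- 45/7, 425.99, 619, 895] 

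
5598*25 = 139950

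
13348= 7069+6279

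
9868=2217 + 7651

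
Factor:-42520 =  - 2^3*5^1*1063^1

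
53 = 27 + 26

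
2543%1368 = 1175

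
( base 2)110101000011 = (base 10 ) 3395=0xd43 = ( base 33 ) 33T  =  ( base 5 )102040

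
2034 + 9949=11983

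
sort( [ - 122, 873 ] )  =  [-122, 873 ] 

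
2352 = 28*84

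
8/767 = 8/767 = 0.01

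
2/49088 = 1/24544 = 0.00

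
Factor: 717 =3^1*239^1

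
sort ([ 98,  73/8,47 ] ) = [73/8,  47,  98]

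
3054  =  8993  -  5939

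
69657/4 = 69657/4 = 17414.25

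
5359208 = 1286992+4072216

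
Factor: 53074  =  2^1*7^1*17^1*223^1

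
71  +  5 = 76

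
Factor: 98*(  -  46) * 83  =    -  2^2*7^2*23^1*83^1 = - 374164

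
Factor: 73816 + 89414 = 163230 = 2^1*3^1*5^1*5441^1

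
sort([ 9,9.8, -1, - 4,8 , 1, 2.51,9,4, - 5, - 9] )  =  [ - 9, - 5, - 4,  -  1,1,2.51, 4,8,9, 9,  9.8 ] 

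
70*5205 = 364350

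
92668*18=1668024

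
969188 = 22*44054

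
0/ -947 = 0/1 = - 0.00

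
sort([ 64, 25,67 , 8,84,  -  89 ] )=[ - 89,8,25, 64, 67 , 84 ]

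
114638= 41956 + 72682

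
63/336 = 3/16 = 0.19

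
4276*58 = 248008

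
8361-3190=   5171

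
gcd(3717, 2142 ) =63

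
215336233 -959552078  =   - 744215845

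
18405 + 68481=86886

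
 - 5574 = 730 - 6304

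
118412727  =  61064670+57348057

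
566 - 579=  - 13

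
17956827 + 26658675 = 44615502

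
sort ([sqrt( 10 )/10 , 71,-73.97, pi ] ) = [-73.97,sqrt( 10 ) /10,pi, 71] 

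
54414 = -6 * (  -  9069)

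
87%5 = 2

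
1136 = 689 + 447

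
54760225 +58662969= 113423194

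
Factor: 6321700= 2^2*5^2*7^1*11^1*821^1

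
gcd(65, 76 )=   1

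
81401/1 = 81401 = 81401.00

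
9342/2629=9342/2629 =3.55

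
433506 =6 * 72251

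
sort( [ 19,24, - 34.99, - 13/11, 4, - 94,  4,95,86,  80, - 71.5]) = [ - 94,-71.5,- 34.99,  -  13/11, 4,4, 19,24,80,  86,  95 ] 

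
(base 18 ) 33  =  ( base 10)57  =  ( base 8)71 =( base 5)212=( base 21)2F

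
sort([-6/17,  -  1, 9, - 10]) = [ - 10 , - 1 , - 6/17, 9 ]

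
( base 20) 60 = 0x78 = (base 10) 120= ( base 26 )4g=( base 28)48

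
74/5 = 14 + 4/5 = 14.80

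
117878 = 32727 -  - 85151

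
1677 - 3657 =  - 1980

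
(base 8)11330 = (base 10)4824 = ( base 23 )92h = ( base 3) 20121200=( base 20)C14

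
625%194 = 43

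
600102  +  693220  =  1293322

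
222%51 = 18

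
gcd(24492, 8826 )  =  6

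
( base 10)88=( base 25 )3D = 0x58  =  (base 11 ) 80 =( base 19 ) 4C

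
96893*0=0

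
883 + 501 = 1384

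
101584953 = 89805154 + 11779799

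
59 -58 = 1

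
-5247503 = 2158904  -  7406407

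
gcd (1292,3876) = 1292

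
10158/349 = 10158/349 = 29.11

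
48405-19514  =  28891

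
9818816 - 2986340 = 6832476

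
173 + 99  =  272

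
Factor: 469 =7^1*67^1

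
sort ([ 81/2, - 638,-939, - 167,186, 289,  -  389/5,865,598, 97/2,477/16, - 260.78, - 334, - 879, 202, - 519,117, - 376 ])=[- 939, - 879, - 638, -519, - 376, - 334,-260.78, - 167 ,  -  389/5 , 477/16,81/2,97/2,117 , 186,202,289,598,865 ] 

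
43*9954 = 428022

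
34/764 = 17/382= 0.04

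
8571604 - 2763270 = 5808334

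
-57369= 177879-235248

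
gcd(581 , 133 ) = 7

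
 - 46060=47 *(-980 )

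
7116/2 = 3558 = 3558.00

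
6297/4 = 6297/4= 1574.25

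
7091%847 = 315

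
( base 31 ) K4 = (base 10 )624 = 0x270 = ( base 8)1160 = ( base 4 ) 21300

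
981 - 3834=-2853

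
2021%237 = 125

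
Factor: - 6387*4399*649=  - 18234572037= - 3^1*11^1*53^1*59^1*83^1*2129^1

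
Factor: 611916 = 2^2*3^1 * 50993^1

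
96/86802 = 16/14467 = 0.00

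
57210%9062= 2838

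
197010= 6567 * 30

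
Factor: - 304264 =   -  2^3*73^1*521^1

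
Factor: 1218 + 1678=2^4*181^1 = 2896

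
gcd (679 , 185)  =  1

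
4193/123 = 34+11/123 = 34.09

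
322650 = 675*478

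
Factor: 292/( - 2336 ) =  - 1/8 =- 2^ (  -  3 )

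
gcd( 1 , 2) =1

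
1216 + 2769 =3985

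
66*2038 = 134508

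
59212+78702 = 137914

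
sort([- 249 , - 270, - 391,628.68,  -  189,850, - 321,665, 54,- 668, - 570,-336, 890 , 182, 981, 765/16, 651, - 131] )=[- 668, - 570, - 391,- 336, - 321 , -270, - 249, - 189, - 131,765/16, 54,  182,628.68, 651, 665, 850,890,981]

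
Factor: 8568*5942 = 50911056=2^4*3^2*7^1 * 17^1  *2971^1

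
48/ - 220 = - 12/55=- 0.22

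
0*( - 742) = 0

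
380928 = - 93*(  -  4096 )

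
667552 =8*83444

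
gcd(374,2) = 2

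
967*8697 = 8409999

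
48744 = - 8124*( - 6 )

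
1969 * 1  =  1969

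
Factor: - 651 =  - 3^1 * 7^1*31^1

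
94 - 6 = 88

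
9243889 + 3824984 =13068873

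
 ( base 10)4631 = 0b1001000010111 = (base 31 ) 4PC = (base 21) AAB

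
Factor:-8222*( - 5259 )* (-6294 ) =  - 272149400412 =- 2^2*3^2* 1049^1*1753^1*4111^1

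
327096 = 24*13629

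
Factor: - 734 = - 2^1 * 367^1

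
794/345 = 2+104/345 = 2.30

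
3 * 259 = 777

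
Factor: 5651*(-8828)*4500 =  -224491626000 = - 2^4*3^2*5^3*2207^1*5651^1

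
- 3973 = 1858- 5831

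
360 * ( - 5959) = - 2145240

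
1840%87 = 13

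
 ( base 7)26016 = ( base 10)6873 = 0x1AD9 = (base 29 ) 850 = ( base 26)a49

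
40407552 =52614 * 768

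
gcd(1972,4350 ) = 58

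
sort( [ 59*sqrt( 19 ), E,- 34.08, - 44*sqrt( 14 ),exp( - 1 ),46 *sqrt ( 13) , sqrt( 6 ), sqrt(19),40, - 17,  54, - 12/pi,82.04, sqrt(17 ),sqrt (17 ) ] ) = [ - 44*sqrt(14), - 34.08, - 17, - 12/pi, exp( - 1), sqrt(6),E,sqrt( 17 ), sqrt(17 ),  sqrt( 19), 40,54,82.04,  46 * sqrt( 13 ), 59*sqrt( 19) ]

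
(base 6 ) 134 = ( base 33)1P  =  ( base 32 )1Q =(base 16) 3A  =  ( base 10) 58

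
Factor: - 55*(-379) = 20845 = 5^1*11^1*379^1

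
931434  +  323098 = 1254532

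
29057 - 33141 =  - 4084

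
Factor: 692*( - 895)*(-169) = 2^2*5^1*13^2*173^1*179^1 = 104668460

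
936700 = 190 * 4930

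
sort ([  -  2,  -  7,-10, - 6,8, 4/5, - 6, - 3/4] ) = [-10,-7, - 6,-6, - 2,-3/4, 4/5, 8 ] 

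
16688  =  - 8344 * ( - 2) 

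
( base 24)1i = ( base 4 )222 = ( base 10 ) 42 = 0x2A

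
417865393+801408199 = 1219273592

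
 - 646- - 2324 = 1678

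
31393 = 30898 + 495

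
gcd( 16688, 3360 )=112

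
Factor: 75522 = 2^1*3^1*41^1*307^1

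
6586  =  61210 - 54624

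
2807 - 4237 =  - 1430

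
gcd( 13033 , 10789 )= 1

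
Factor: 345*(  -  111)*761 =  - 29142495=- 3^2*5^1* 23^1*37^1*761^1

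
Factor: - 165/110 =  - 3/2=-  2^ ( - 1 )*3^1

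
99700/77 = 1294 + 62/77 = 1294.81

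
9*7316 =65844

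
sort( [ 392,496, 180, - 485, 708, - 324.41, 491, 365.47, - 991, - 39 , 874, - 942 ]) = [ - 991 ,  -  942, - 485, - 324.41, - 39 , 180,365.47,392 , 491,  496,708,  874 ]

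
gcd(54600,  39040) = 40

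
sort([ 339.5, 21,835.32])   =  [21,339.5, 835.32 ]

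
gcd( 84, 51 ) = 3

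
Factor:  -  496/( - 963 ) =2^4* 3^( - 2 )*31^1* 107^(-1)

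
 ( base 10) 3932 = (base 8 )7534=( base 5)111212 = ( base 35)37c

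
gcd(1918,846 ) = 2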